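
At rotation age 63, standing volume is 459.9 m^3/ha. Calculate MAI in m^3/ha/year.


Formula: MAI = Total Volume / Stand Age
MAI = 459.9 m^3/ha / 63 years
MAI = 7.3 m^3/ha/year

7.3


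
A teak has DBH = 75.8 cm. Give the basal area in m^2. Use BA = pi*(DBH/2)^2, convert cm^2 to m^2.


Formula: BA = pi * (DBH/2)^2 / 10000  (cm^2 to m^2)
Radius = DBH/2 = 75.8/2 = 37.9 cm
BA = pi * 37.9^2 / 10000
   = 4512.6151 cm^2 / 10000
   = 0.4513 m^2

0.4513


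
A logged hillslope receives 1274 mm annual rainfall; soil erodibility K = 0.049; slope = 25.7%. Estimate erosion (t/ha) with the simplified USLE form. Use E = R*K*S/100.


Formula: E = R * K * S / 100  (simplified USLE)
R * K = 1274 * 0.049 = 62.426
E = 62.426 * 25.7 / 100 = 16.04 t/ha

16.04


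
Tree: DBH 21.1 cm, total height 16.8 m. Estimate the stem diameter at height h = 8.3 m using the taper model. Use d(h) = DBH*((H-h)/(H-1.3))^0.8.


Taper: d(h) = DBH * ((H - h) / (H - 1.3))^0.8
Numerator = H - h = 16.8 - 8.3 = 8.5 m
Denominator = H - 1.3 = 16.8 - 1.3 = 15.5 m
Ratio = 8.5 / 15.5 = 0.54839
d = 21.1 * 0.54839^0.8 = 13.0 cm

13.0


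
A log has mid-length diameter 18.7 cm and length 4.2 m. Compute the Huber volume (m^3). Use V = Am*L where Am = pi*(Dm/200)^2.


Huber: V = Am * L,  Am = pi*(Dm/200)^2
Am = pi*(18.7/200)^2 = 0.027465 m^2
V = 0.027465*4.2 = 0.1154 m^3

0.1154


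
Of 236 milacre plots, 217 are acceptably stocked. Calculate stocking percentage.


Formula: Stocking % = stocked plots / total plots * 100
Stocking = 217 / 236 * 100
Stocking = 0.9195 * 100 = 91.9%

91.9


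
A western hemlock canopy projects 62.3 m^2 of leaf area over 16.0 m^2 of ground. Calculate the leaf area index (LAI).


Formula: LAI = total leaf area / ground area  (dimensionless)
LAI = 62.3 m^2 / 16.0 m^2
LAI = 3.89

3.89


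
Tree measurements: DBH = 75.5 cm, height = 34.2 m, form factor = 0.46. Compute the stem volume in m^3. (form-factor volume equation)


Formula: V = pi * (DBH/200)^2 * H * ff
Radius = DBH/200 = 75.5/200 = 0.3775 m
Radius^2 = 0.3775^2 = 0.14250625 m^2
V = pi * 0.14250625 * 34.2 * 0.46
V = 7.043 m^3

7.043


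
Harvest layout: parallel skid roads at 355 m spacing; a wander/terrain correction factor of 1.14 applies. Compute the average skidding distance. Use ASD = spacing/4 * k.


Formula: ASD = (spacing / 4) * correction
Uncorrected distance = spacing / 4 = 355 / 4 = 88.75 m
ASD = 88.75 * 1.14 = 101 m

101


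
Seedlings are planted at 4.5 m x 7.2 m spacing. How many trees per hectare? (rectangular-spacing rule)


Formula: TPH = 10000 m^2/ha / (spacing_x * spacing_y)
Area per tree = 4.5 m * 7.2 m = 32.4 m^2
TPH = 10000 / 32.4 = 309 trees/ha

309


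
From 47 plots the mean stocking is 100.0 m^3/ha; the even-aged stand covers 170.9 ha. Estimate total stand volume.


Formula: Total Volume = Mean Volume per ha * Total Area
Total Volume = 100.0 m^3/ha * 170.9 ha
Total Volume = 17090 m^3

17090


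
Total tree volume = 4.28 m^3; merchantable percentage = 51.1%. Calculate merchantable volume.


Formula: MV = V_total * (merchantable_pct / 100)
Merchantable fraction = 51.1% / 100 = 0.511
MV = 4.28 m^3 * 0.511 = 2.187 m^3

2.187


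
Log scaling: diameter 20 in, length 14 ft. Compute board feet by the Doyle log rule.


Doyle: BF = (D - 4)^2 * L / 16
Adjusted diameter = 20 - 4 = 16 in
(D-4)^2 = 16^2 = 256
BF = 256 * 14 / 16 = 224 BF

224


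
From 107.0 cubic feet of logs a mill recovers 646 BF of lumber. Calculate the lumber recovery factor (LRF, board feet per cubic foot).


Formula: LRF = Lumber Output (BF) / Log Input (ft^3)
LRF = 646 BF / 107.0 ft^3
LRF = 6.04 BF/ft^3

6.04


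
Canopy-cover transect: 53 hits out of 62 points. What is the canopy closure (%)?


Formula: Canopy closure = covered points / total points * 100
Closure = 53 / 62 * 100
Closure = 0.8548 * 100 = 85.5%

85.5


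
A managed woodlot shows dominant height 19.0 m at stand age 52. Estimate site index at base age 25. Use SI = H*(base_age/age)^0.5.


Formula: SI = H_dom * (base_age / age)^0.5
Age ratio = 25 / 52 = 0.48077
sqrt(age_ratio) = 0.69338
SI = 19.0 * 0.69338 = 13.2 m

13.2


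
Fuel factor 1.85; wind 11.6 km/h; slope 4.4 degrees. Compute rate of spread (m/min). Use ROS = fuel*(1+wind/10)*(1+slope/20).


Formula: ROS = fuel * (1 + wind/10) * (1 + slope/20)
Wind factor = 1 + 11.6/10 = 2.16
Slope factor = 1 + 4.4/20 = 1.22
ROS = 1.85 * 2.16 * 1.22 = 4.88 m/min

4.88


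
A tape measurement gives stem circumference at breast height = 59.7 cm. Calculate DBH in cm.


Formula: DBH = C / pi
DBH = 59.7 / pi
pi = 3.14159...
DBH = 19.0 cm

19.0


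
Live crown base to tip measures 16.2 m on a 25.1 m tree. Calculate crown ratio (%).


Formula: Crown Ratio = (Crown Length / Total Height) * 100
CR = (16.2 m / 25.1 m) * 100
CR = 0.6454 * 100 = 64.5%

64.5


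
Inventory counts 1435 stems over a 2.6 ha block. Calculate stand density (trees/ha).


Formula: Stand Density = N_trees / Area_ha
Density = 1435 trees / 2.6 ha
Density = 552 trees/ha

552


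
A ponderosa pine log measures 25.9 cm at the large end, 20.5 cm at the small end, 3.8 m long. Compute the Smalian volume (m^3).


Smalian: V = (A1 + A2)/2 * L,  A = pi*(D/200)^2
A1 = pi*(25.9/200)^2 = 0.052685 m^2
A2 = pi*(20.5/200)^2 = 0.033006 m^2
V = (0.052685+0.033006)/2*3.8 = 0.1628 m^3

0.1628


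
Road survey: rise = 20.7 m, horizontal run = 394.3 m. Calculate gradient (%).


Formula: Gradient = rise / run * 100
Gradient = 20.7 / 394.3 * 100 = 5.2%

5.2


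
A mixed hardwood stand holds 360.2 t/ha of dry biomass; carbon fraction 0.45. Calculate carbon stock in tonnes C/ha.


Formula: Carbon Stock = Biomass * Carbon Fraction
C = 360.2 t/ha * 0.45
C = 162.1 t C/ha

162.1


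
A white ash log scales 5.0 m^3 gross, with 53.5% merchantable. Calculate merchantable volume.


Formula: MV = V_total * (merchantable_pct / 100)
Merchantable fraction = 53.5% / 100 = 0.535
MV = 5.0 m^3 * 0.535 = 2.675 m^3

2.675


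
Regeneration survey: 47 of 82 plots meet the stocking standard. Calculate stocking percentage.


Formula: Stocking % = stocked plots / total plots * 100
Stocking = 47 / 82 * 100
Stocking = 0.5732 * 100 = 57.3%

57.3


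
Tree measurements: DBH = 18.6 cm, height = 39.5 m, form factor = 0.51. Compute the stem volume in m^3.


Formula: V = pi * (DBH/200)^2 * H * ff
Radius = DBH/200 = 18.6/200 = 0.093 m
Radius^2 = 0.093^2 = 0.008649 m^2
V = pi * 0.008649 * 39.5 * 0.51
V = 0.547 m^3

0.547


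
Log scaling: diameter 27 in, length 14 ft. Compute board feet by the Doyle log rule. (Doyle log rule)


Doyle: BF = (D - 4)^2 * L / 16
Adjusted diameter = 27 - 4 = 23 in
(D-4)^2 = 23^2 = 529
BF = 529 * 14 / 16 = 463 BF

463


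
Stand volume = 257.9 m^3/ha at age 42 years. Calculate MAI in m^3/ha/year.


Formula: MAI = Total Volume / Stand Age
MAI = 257.9 m^3/ha / 42 years
MAI = 6.14 m^3/ha/year

6.14


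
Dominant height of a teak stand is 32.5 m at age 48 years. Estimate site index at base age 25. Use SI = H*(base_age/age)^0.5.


Formula: SI = H_dom * (base_age / age)^0.5
Age ratio = 25 / 48 = 0.52083
sqrt(age_ratio) = 0.72169
SI = 32.5 * 0.72169 = 23.5 m

23.5


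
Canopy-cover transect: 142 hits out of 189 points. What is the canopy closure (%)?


Formula: Canopy closure = covered points / total points * 100
Closure = 142 / 189 * 100
Closure = 0.7513 * 100 = 75.1%

75.1


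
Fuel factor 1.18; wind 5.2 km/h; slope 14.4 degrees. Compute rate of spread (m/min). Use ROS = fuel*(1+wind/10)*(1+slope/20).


Formula: ROS = fuel * (1 + wind/10) * (1 + slope/20)
Wind factor = 1 + 5.2/10 = 1.52
Slope factor = 1 + 14.4/20 = 1.72
ROS = 1.18 * 1.52 * 1.72 = 3.08 m/min

3.08


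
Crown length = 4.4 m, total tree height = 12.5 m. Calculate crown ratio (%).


Formula: Crown Ratio = (Crown Length / Total Height) * 100
CR = (4.4 m / 12.5 m) * 100
CR = 0.352 * 100 = 35.2%

35.2


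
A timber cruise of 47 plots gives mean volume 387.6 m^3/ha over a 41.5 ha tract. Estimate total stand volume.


Formula: Total Volume = Mean Volume per ha * Total Area
Total Volume = 387.6 m^3/ha * 41.5 ha
Total Volume = 16085 m^3

16085


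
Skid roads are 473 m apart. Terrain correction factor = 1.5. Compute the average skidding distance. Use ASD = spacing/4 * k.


Formula: ASD = (spacing / 4) * correction
Uncorrected distance = spacing / 4 = 473 / 4 = 118.25 m
ASD = 118.25 * 1.5 = 177 m

177


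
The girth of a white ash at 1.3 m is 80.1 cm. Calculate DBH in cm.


Formula: DBH = C / pi
DBH = 80.1 / pi
pi = 3.14159...
DBH = 25.5 cm

25.5


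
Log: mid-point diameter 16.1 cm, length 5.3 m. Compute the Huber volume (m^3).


Huber: V = Am * L,  Am = pi*(Dm/200)^2
Am = pi*(16.1/200)^2 = 0.020358 m^2
V = 0.020358*5.3 = 0.1079 m^3

0.1079


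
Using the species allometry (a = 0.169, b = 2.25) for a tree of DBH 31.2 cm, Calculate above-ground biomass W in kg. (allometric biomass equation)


Formula: W = a * DBH^b  (allometric power law)
DBH^b = 31.2^2.25 = 2300.6356
W = 0.169 * 2300.6356 = 388.8 kg

388.8


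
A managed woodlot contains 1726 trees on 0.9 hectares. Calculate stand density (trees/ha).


Formula: Stand Density = N_trees / Area_ha
Density = 1726 trees / 0.9 ha
Density = 1918 trees/ha

1918


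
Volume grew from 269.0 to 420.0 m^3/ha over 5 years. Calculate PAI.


Formula: PAI = (V_T2 - V_T1) / (T2 - T1)
Volume increment = 420.0 - 269.0 = 151.0 m^3/ha
PAI = 151.0 / 5 = 30.2 m^3/ha/year

30.2


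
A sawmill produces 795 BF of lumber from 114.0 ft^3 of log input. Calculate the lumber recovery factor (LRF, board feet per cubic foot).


Formula: LRF = Lumber Output (BF) / Log Input (ft^3)
LRF = 795 BF / 114.0 ft^3
LRF = 6.97 BF/ft^3

6.97


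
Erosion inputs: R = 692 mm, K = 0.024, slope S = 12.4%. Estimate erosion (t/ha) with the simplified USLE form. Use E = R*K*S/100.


Formula: E = R * K * S / 100  (simplified USLE)
R * K = 692 * 0.024 = 16.608
E = 16.608 * 12.4 / 100 = 2.06 t/ha

2.06


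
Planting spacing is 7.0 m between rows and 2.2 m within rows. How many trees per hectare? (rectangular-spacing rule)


Formula: TPH = 10000 m^2/ha / (spacing_x * spacing_y)
Area per tree = 7.0 m * 2.2 m = 15.4 m^2
TPH = 10000 / 15.4 = 649 trees/ha

649


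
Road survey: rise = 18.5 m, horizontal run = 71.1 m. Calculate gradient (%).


Formula: Gradient = rise / run * 100
Gradient = 18.5 / 71.1 * 100 = 26.0%

26.0


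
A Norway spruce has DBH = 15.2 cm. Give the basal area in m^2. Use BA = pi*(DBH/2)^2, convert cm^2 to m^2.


Formula: BA = pi * (DBH/2)^2 / 10000  (cm^2 to m^2)
Radius = DBH/2 = 15.2/2 = 7.6 cm
BA = pi * 7.6^2 / 10000
   = 181.4584 cm^2 / 10000
   = 0.0181 m^2

0.0181


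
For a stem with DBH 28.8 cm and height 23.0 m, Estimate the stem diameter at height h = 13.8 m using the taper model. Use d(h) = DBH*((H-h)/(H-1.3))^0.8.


Taper: d(h) = DBH * ((H - h) / (H - 1.3))^0.8
Numerator = H - h = 23.0 - 13.8 = 9.2 m
Denominator = H - 1.3 = 23.0 - 1.3 = 21.7 m
Ratio = 9.2 / 21.7 = 0.42396
d = 28.8 * 0.42396^0.8 = 14.5 cm

14.5


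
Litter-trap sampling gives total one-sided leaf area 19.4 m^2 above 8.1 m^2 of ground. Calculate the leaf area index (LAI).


Formula: LAI = total leaf area / ground area  (dimensionless)
LAI = 19.4 m^2 / 8.1 m^2
LAI = 2.4

2.4


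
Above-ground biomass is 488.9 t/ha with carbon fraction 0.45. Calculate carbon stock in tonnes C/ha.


Formula: Carbon Stock = Biomass * Carbon Fraction
C = 488.9 t/ha * 0.45
C = 220.0 t C/ha

220.0


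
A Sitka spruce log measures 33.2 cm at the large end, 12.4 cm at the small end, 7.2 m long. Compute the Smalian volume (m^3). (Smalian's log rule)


Smalian: V = (A1 + A2)/2 * L,  A = pi*(D/200)^2
A1 = pi*(33.2/200)^2 = 0.08657 m^2
A2 = pi*(12.4/200)^2 = 0.012076 m^2
V = (0.08657+0.012076)/2*7.2 = 0.3551 m^3

0.3551


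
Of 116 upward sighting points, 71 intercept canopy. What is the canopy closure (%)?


Formula: Canopy closure = covered points / total points * 100
Closure = 71 / 116 * 100
Closure = 0.6121 * 100 = 61.2%

61.2


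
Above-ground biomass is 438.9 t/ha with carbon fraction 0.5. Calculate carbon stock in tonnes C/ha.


Formula: Carbon Stock = Biomass * Carbon Fraction
C = 438.9 t/ha * 0.5
C = 219.5 t C/ha

219.5


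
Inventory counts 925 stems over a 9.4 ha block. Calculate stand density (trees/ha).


Formula: Stand Density = N_trees / Area_ha
Density = 925 trees / 9.4 ha
Density = 98 trees/ha

98


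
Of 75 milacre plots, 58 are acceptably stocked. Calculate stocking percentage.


Formula: Stocking % = stocked plots / total plots * 100
Stocking = 58 / 75 * 100
Stocking = 0.7733 * 100 = 77.3%

77.3


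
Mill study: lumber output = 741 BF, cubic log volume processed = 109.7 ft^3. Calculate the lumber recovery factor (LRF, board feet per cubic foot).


Formula: LRF = Lumber Output (BF) / Log Input (ft^3)
LRF = 741 BF / 109.7 ft^3
LRF = 6.75 BF/ft^3

6.75


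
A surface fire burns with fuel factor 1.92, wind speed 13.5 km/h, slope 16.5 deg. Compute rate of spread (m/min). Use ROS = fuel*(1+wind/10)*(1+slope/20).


Formula: ROS = fuel * (1 + wind/10) * (1 + slope/20)
Wind factor = 1 + 13.5/10 = 2.35
Slope factor = 1 + 16.5/20 = 1.825
ROS = 1.92 * 2.35 * 1.825 = 8.23 m/min

8.23


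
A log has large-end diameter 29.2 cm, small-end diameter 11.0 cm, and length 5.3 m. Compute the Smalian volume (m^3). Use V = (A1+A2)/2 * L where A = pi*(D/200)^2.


Smalian: V = (A1 + A2)/2 * L,  A = pi*(D/200)^2
A1 = pi*(29.2/200)^2 = 0.066966 m^2
A2 = pi*(11.0/200)^2 = 0.009503 m^2
V = (0.066966+0.009503)/2*5.3 = 0.2026 m^3

0.2026


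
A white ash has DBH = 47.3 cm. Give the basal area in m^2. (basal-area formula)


Formula: BA = pi * (DBH/2)^2 / 10000  (cm^2 to m^2)
Radius = DBH/2 = 47.3/2 = 23.65 cm
BA = pi * 23.65^2 / 10000
   = 1757.1635 cm^2 / 10000
   = 0.1757 m^2

0.1757


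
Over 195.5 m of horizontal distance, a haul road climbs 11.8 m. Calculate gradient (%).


Formula: Gradient = rise / run * 100
Gradient = 11.8 / 195.5 * 100 = 6.0%

6.0


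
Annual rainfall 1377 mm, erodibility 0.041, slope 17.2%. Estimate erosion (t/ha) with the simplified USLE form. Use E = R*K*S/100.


Formula: E = R * K * S / 100  (simplified USLE)
R * K = 1377 * 0.041 = 56.457
E = 56.457 * 17.2 / 100 = 9.71 t/ha

9.71


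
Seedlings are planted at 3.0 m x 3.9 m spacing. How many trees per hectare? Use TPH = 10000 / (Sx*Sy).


Formula: TPH = 10000 m^2/ha / (spacing_x * spacing_y)
Area per tree = 3.0 m * 3.9 m = 11.7 m^2
TPH = 10000 / 11.7 = 855 trees/ha

855


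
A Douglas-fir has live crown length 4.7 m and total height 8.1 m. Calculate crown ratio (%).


Formula: Crown Ratio = (Crown Length / Total Height) * 100
CR = (4.7 m / 8.1 m) * 100
CR = 0.5802 * 100 = 58.0%

58.0


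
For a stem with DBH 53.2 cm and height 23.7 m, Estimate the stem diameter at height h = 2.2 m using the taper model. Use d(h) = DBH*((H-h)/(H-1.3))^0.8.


Taper: d(h) = DBH * ((H - h) / (H - 1.3))^0.8
Numerator = H - h = 23.7 - 2.2 = 21.5 m
Denominator = H - 1.3 = 23.7 - 1.3 = 22.4 m
Ratio = 21.5 / 22.4 = 0.95982
d = 53.2 * 0.95982^0.8 = 51.5 cm

51.5


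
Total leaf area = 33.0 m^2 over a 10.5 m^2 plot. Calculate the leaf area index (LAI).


Formula: LAI = total leaf area / ground area  (dimensionless)
LAI = 33.0 m^2 / 10.5 m^2
LAI = 3.14

3.14


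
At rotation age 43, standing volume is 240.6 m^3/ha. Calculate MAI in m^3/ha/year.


Formula: MAI = Total Volume / Stand Age
MAI = 240.6 m^3/ha / 43 years
MAI = 5.6 m^3/ha/year

5.6


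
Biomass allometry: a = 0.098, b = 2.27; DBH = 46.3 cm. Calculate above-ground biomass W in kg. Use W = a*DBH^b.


Formula: W = a * DBH^b  (allometric power law)
DBH^b = 46.3^2.27 = 6037.6627
W = 0.098 * 6037.6627 = 591.7 kg

591.7


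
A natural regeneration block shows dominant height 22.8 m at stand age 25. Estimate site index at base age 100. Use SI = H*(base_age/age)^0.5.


Formula: SI = H_dom * (base_age / age)^0.5
Age ratio = 100 / 25 = 4.0
sqrt(age_ratio) = 2.0
SI = 22.8 * 2.0 = 45.6 m

45.6


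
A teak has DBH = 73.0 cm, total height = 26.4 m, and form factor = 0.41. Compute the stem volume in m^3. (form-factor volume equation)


Formula: V = pi * (DBH/200)^2 * H * ff
Radius = DBH/200 = 73.0/200 = 0.365 m
Radius^2 = 0.365^2 = 0.133225 m^2
V = pi * 0.133225 * 26.4 * 0.41
V = 4.53 m^3

4.53


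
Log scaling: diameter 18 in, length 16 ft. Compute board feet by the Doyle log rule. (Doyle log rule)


Doyle: BF = (D - 4)^2 * L / 16
Adjusted diameter = 18 - 4 = 14 in
(D-4)^2 = 14^2 = 196
BF = 196 * 16 / 16 = 196 BF

196


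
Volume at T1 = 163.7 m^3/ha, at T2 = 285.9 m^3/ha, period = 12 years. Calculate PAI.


Formula: PAI = (V_T2 - V_T1) / (T2 - T1)
Volume increment = 285.9 - 163.7 = 122.2 m^3/ha
PAI = 122.2 / 12 = 10.18 m^3/ha/year

10.18


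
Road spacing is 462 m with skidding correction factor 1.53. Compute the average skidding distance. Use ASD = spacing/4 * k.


Formula: ASD = (spacing / 4) * correction
Uncorrected distance = spacing / 4 = 462 / 4 = 115.5 m
ASD = 115.5 * 1.53 = 177 m

177


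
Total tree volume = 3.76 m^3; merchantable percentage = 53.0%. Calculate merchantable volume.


Formula: MV = V_total * (merchantable_pct / 100)
Merchantable fraction = 53.0% / 100 = 0.53
MV = 3.76 m^3 * 0.53 = 1.993 m^3

1.993


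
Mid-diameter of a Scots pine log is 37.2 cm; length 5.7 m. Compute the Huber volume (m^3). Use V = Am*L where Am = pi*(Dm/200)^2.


Huber: V = Am * L,  Am = pi*(Dm/200)^2
Am = pi*(37.2/200)^2 = 0.108687 m^2
V = 0.108687*5.7 = 0.6195 m^3

0.6195


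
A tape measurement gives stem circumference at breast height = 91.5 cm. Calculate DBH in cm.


Formula: DBH = C / pi
DBH = 91.5 / pi
pi = 3.14159...
DBH = 29.1 cm

29.1


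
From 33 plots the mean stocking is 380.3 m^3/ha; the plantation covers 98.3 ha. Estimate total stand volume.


Formula: Total Volume = Mean Volume per ha * Total Area
Total Volume = 380.3 m^3/ha * 98.3 ha
Total Volume = 37383 m^3

37383


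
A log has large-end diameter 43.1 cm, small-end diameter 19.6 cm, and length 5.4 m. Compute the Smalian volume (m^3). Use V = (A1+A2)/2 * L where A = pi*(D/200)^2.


Smalian: V = (A1 + A2)/2 * L,  A = pi*(D/200)^2
A1 = pi*(43.1/200)^2 = 0.145896 m^2
A2 = pi*(19.6/200)^2 = 0.030172 m^2
V = (0.145896+0.030172)/2*5.4 = 0.4754 m^3

0.4754


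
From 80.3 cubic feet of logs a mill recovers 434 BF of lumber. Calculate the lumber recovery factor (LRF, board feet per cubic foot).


Formula: LRF = Lumber Output (BF) / Log Input (ft^3)
LRF = 434 BF / 80.3 ft^3
LRF = 5.4 BF/ft^3

5.4


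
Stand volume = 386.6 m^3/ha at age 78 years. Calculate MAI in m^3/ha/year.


Formula: MAI = Total Volume / Stand Age
MAI = 386.6 m^3/ha / 78 years
MAI = 4.96 m^3/ha/year

4.96


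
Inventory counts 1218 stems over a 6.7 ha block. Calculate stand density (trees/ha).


Formula: Stand Density = N_trees / Area_ha
Density = 1218 trees / 6.7 ha
Density = 182 trees/ha

182


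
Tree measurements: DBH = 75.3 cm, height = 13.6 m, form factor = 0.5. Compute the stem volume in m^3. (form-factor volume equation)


Formula: V = pi * (DBH/200)^2 * H * ff
Radius = DBH/200 = 75.3/200 = 0.3765 m
Radius^2 = 0.3765^2 = 0.14175225 m^2
V = pi * 0.14175225 * 13.6 * 0.5
V = 3.028 m^3

3.028


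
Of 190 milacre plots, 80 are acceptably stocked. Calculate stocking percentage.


Formula: Stocking % = stocked plots / total plots * 100
Stocking = 80 / 190 * 100
Stocking = 0.4211 * 100 = 42.1%

42.1


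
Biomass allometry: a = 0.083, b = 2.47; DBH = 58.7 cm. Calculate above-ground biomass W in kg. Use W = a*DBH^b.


Formula: W = a * DBH^b  (allometric power law)
DBH^b = 58.7^2.47 = 23363.4035
W = 0.083 * 23363.4035 = 1939.2 kg

1939.2


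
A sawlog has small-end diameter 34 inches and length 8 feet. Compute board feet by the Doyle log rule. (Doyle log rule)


Doyle: BF = (D - 4)^2 * L / 16
Adjusted diameter = 34 - 4 = 30 in
(D-4)^2 = 30^2 = 900
BF = 900 * 8 / 16 = 450 BF

450


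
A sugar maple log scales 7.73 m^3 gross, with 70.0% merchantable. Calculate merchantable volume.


Formula: MV = V_total * (merchantable_pct / 100)
Merchantable fraction = 70.0% / 100 = 0.7
MV = 7.73 m^3 * 0.7 = 5.411 m^3

5.411


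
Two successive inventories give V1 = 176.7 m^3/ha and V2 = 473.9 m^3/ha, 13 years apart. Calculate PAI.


Formula: PAI = (V_T2 - V_T1) / (T2 - T1)
Volume increment = 473.9 - 176.7 = 297.2 m^3/ha
PAI = 297.2 / 13 = 22.86 m^3/ha/year

22.86


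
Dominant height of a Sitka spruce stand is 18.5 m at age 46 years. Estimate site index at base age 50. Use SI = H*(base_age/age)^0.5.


Formula: SI = H_dom * (base_age / age)^0.5
Age ratio = 50 / 46 = 1.08696
sqrt(age_ratio) = 1.04257
SI = 18.5 * 1.04257 = 19.3 m

19.3


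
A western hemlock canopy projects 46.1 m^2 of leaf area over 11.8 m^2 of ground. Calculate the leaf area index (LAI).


Formula: LAI = total leaf area / ground area  (dimensionless)
LAI = 46.1 m^2 / 11.8 m^2
LAI = 3.91

3.91


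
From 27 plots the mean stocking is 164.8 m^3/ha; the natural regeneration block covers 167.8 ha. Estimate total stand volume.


Formula: Total Volume = Mean Volume per ha * Total Area
Total Volume = 164.8 m^3/ha * 167.8 ha
Total Volume = 27653 m^3

27653


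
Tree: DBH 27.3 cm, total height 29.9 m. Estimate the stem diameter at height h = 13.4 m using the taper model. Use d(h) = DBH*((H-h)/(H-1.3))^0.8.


Taper: d(h) = DBH * ((H - h) / (H - 1.3))^0.8
Numerator = H - h = 29.9 - 13.4 = 16.5 m
Denominator = H - 1.3 = 29.9 - 1.3 = 28.6 m
Ratio = 16.5 / 28.6 = 0.57692
d = 27.3 * 0.57692^0.8 = 17.6 cm

17.6


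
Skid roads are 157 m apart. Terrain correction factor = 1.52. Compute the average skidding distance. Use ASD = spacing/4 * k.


Formula: ASD = (spacing / 4) * correction
Uncorrected distance = spacing / 4 = 157 / 4 = 39.25 m
ASD = 39.25 * 1.52 = 60 m

60


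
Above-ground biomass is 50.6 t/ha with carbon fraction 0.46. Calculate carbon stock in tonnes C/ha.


Formula: Carbon Stock = Biomass * Carbon Fraction
C = 50.6 t/ha * 0.46
C = 23.3 t C/ha

23.3


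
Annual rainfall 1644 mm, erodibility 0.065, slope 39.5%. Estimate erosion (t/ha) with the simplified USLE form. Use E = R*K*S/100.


Formula: E = R * K * S / 100  (simplified USLE)
R * K = 1644 * 0.065 = 106.86
E = 106.86 * 39.5 / 100 = 42.21 t/ha

42.21


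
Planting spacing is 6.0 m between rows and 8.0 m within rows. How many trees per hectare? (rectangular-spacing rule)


Formula: TPH = 10000 m^2/ha / (spacing_x * spacing_y)
Area per tree = 6.0 m * 8.0 m = 48.0 m^2
TPH = 10000 / 48.0 = 208 trees/ha

208


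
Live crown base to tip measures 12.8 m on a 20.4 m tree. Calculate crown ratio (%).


Formula: Crown Ratio = (Crown Length / Total Height) * 100
CR = (12.8 m / 20.4 m) * 100
CR = 0.6275 * 100 = 62.7%

62.7


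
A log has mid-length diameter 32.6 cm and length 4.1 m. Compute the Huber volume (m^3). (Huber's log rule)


Huber: V = Am * L,  Am = pi*(Dm/200)^2
Am = pi*(32.6/200)^2 = 0.083469 m^2
V = 0.083469*4.1 = 0.3422 m^3

0.3422


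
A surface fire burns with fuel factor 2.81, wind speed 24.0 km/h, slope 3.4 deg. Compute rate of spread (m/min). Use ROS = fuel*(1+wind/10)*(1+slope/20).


Formula: ROS = fuel * (1 + wind/10) * (1 + slope/20)
Wind factor = 1 + 24.0/10 = 3.4
Slope factor = 1 + 3.4/20 = 1.17
ROS = 2.81 * 3.4 * 1.17 = 11.18 m/min

11.18


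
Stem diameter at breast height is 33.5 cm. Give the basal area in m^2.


Formula: BA = pi * (DBH/2)^2 / 10000  (cm^2 to m^2)
Radius = DBH/2 = 33.5/2 = 16.75 cm
BA = pi * 16.75^2 / 10000
   = 881.4131 cm^2 / 10000
   = 0.0881 m^2

0.0881


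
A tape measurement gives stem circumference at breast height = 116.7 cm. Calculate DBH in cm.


Formula: DBH = C / pi
DBH = 116.7 / pi
pi = 3.14159...
DBH = 37.1 cm

37.1


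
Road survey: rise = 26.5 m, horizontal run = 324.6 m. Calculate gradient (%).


Formula: Gradient = rise / run * 100
Gradient = 26.5 / 324.6 * 100 = 8.2%

8.2


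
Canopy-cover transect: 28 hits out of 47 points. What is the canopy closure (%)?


Formula: Canopy closure = covered points / total points * 100
Closure = 28 / 47 * 100
Closure = 0.5957 * 100 = 59.6%

59.6


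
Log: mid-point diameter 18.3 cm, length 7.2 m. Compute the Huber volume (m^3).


Huber: V = Am * L,  Am = pi*(Dm/200)^2
Am = pi*(18.3/200)^2 = 0.026302 m^2
V = 0.026302*7.2 = 0.1894 m^3

0.1894


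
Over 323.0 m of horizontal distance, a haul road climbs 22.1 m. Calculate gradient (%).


Formula: Gradient = rise / run * 100
Gradient = 22.1 / 323.0 * 100 = 6.8%

6.8


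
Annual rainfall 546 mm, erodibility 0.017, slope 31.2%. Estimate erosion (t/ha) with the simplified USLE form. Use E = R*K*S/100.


Formula: E = R * K * S / 100  (simplified USLE)
R * K = 546 * 0.017 = 9.282
E = 9.282 * 31.2 / 100 = 2.9 t/ha

2.9


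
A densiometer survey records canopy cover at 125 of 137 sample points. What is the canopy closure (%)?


Formula: Canopy closure = covered points / total points * 100
Closure = 125 / 137 * 100
Closure = 0.9124 * 100 = 91.2%

91.2


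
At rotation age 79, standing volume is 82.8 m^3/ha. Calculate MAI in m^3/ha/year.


Formula: MAI = Total Volume / Stand Age
MAI = 82.8 m^3/ha / 79 years
MAI = 1.05 m^3/ha/year

1.05


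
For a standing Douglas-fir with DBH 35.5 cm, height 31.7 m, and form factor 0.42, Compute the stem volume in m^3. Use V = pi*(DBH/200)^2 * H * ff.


Formula: V = pi * (DBH/200)^2 * H * ff
Radius = DBH/200 = 35.5/200 = 0.1775 m
Radius^2 = 0.1775^2 = 0.03150625 m^2
V = pi * 0.03150625 * 31.7 * 0.42
V = 1.318 m^3

1.318


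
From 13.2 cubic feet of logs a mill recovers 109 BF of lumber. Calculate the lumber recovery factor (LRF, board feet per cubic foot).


Formula: LRF = Lumber Output (BF) / Log Input (ft^3)
LRF = 109 BF / 13.2 ft^3
LRF = 8.26 BF/ft^3

8.26


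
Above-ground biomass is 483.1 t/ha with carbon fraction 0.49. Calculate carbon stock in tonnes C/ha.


Formula: Carbon Stock = Biomass * Carbon Fraction
C = 483.1 t/ha * 0.49
C = 236.7 t C/ha

236.7


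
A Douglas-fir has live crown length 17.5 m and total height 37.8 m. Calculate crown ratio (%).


Formula: Crown Ratio = (Crown Length / Total Height) * 100
CR = (17.5 m / 37.8 m) * 100
CR = 0.463 * 100 = 46.3%

46.3


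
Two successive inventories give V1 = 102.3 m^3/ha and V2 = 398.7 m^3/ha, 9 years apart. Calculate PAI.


Formula: PAI = (V_T2 - V_T1) / (T2 - T1)
Volume increment = 398.7 - 102.3 = 296.4 m^3/ha
PAI = 296.4 / 9 = 32.93 m^3/ha/year

32.93


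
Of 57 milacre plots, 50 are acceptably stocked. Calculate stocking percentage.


Formula: Stocking % = stocked plots / total plots * 100
Stocking = 50 / 57 * 100
Stocking = 0.8772 * 100 = 87.7%

87.7


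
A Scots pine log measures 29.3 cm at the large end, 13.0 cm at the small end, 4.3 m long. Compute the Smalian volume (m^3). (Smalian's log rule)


Smalian: V = (A1 + A2)/2 * L,  A = pi*(D/200)^2
A1 = pi*(29.3/200)^2 = 0.067426 m^2
A2 = pi*(13.0/200)^2 = 0.013273 m^2
V = (0.067426+0.013273)/2*4.3 = 0.1735 m^3

0.1735


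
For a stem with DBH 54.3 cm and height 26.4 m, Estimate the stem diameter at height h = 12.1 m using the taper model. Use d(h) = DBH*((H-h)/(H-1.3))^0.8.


Taper: d(h) = DBH * ((H - h) / (H - 1.3))^0.8
Numerator = H - h = 26.4 - 12.1 = 14.3 m
Denominator = H - 1.3 = 26.4 - 1.3 = 25.1 m
Ratio = 14.3 / 25.1 = 0.56972
d = 54.3 * 0.56972^0.8 = 34.6 cm

34.6


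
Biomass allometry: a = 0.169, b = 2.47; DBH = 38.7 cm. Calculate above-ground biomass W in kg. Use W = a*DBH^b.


Formula: W = a * DBH^b  (allometric power law)
DBH^b = 38.7^2.47 = 8349.2234
W = 0.169 * 8349.2234 = 1411.0 kg

1411.0


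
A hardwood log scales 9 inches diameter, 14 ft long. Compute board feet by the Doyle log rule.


Doyle: BF = (D - 4)^2 * L / 16
Adjusted diameter = 9 - 4 = 5 in
(D-4)^2 = 5^2 = 25
BF = 25 * 14 / 16 = 22 BF

22


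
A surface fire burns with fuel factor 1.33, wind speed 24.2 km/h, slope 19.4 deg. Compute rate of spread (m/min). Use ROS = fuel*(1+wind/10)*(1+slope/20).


Formula: ROS = fuel * (1 + wind/10) * (1 + slope/20)
Wind factor = 1 + 24.2/10 = 3.42
Slope factor = 1 + 19.4/20 = 1.97
ROS = 1.33 * 3.42 * 1.97 = 8.96 m/min

8.96


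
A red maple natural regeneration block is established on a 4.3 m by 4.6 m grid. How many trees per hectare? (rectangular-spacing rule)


Formula: TPH = 10000 m^2/ha / (spacing_x * spacing_y)
Area per tree = 4.3 m * 4.6 m = 19.78 m^2
TPH = 10000 / 19.78 = 506 trees/ha

506


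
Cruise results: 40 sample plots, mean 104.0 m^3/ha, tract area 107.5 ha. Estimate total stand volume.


Formula: Total Volume = Mean Volume per ha * Total Area
Total Volume = 104.0 m^3/ha * 107.5 ha
Total Volume = 11180 m^3

11180


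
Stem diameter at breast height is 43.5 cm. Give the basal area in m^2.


Formula: BA = pi * (DBH/2)^2 / 10000  (cm^2 to m^2)
Radius = DBH/2 = 43.5/2 = 21.75 cm
BA = pi * 21.75^2 / 10000
   = 1486.1697 cm^2 / 10000
   = 0.1486 m^2

0.1486


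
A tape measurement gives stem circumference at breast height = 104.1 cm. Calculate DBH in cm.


Formula: DBH = C / pi
DBH = 104.1 / pi
pi = 3.14159...
DBH = 33.1 cm

33.1


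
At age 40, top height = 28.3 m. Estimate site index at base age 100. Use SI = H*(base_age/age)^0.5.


Formula: SI = H_dom * (base_age / age)^0.5
Age ratio = 100 / 40 = 2.5
sqrt(age_ratio) = 1.58114
SI = 28.3 * 1.58114 = 44.7 m

44.7


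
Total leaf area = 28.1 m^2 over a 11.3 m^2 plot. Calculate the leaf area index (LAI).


Formula: LAI = total leaf area / ground area  (dimensionless)
LAI = 28.1 m^2 / 11.3 m^2
LAI = 2.49

2.49


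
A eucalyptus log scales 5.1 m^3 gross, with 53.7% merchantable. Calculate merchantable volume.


Formula: MV = V_total * (merchantable_pct / 100)
Merchantable fraction = 53.7% / 100 = 0.537
MV = 5.1 m^3 * 0.537 = 2.739 m^3

2.739


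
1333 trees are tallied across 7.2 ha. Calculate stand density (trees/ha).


Formula: Stand Density = N_trees / Area_ha
Density = 1333 trees / 7.2 ha
Density = 185 trees/ha

185


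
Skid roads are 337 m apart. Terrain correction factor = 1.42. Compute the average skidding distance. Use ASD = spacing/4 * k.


Formula: ASD = (spacing / 4) * correction
Uncorrected distance = spacing / 4 = 337 / 4 = 84.25 m
ASD = 84.25 * 1.42 = 120 m

120


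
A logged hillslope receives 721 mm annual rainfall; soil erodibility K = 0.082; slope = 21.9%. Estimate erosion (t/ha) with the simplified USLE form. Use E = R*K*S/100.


Formula: E = R * K * S / 100  (simplified USLE)
R * K = 721 * 0.082 = 59.122
E = 59.122 * 21.9 / 100 = 12.95 t/ha

12.95


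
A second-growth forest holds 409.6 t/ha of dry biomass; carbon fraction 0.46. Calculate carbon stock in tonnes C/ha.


Formula: Carbon Stock = Biomass * Carbon Fraction
C = 409.6 t/ha * 0.46
C = 188.4 t C/ha

188.4


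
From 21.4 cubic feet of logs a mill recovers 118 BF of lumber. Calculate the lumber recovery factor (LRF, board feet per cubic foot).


Formula: LRF = Lumber Output (BF) / Log Input (ft^3)
LRF = 118 BF / 21.4 ft^3
LRF = 5.51 BF/ft^3

5.51


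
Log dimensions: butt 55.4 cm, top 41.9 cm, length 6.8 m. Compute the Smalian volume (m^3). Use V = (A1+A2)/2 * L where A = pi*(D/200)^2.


Smalian: V = (A1 + A2)/2 * L,  A = pi*(D/200)^2
A1 = pi*(55.4/200)^2 = 0.241051 m^2
A2 = pi*(41.9/200)^2 = 0.137885 m^2
V = (0.241051+0.137885)/2*6.8 = 1.2884 m^3

1.2884


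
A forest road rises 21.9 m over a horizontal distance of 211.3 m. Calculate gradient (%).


Formula: Gradient = rise / run * 100
Gradient = 21.9 / 211.3 * 100 = 10.4%

10.4


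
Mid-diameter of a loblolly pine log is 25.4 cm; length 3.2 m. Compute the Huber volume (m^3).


Huber: V = Am * L,  Am = pi*(Dm/200)^2
Am = pi*(25.4/200)^2 = 0.050671 m^2
V = 0.050671*3.2 = 0.1621 m^3

0.1621


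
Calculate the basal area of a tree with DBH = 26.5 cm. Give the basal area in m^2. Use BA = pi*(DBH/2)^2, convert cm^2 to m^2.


Formula: BA = pi * (DBH/2)^2 / 10000  (cm^2 to m^2)
Radius = DBH/2 = 26.5/2 = 13.25 cm
BA = pi * 13.25^2 / 10000
   = 551.5459 cm^2 / 10000
   = 0.0552 m^2

0.0552


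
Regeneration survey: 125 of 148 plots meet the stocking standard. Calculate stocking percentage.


Formula: Stocking % = stocked plots / total plots * 100
Stocking = 125 / 148 * 100
Stocking = 0.8446 * 100 = 84.5%

84.5


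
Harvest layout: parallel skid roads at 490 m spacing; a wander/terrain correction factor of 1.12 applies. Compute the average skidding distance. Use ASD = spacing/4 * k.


Formula: ASD = (spacing / 4) * correction
Uncorrected distance = spacing / 4 = 490 / 4 = 122.5 m
ASD = 122.5 * 1.12 = 137 m

137


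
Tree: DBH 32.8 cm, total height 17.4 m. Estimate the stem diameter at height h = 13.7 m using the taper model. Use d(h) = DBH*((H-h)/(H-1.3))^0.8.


Taper: d(h) = DBH * ((H - h) / (H - 1.3))^0.8
Numerator = H - h = 17.4 - 13.7 = 3.7 m
Denominator = H - 1.3 = 17.4 - 1.3 = 16.1 m
Ratio = 3.7 / 16.1 = 0.22981
d = 32.8 * 0.22981^0.8 = 10.1 cm

10.1


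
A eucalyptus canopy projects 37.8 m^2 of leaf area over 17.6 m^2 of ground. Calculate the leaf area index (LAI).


Formula: LAI = total leaf area / ground area  (dimensionless)
LAI = 37.8 m^2 / 17.6 m^2
LAI = 2.15

2.15


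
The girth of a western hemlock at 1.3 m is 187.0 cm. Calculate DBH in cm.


Formula: DBH = C / pi
DBH = 187.0 / pi
pi = 3.14159...
DBH = 59.5 cm

59.5


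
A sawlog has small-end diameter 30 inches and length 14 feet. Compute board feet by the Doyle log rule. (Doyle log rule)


Doyle: BF = (D - 4)^2 * L / 16
Adjusted diameter = 30 - 4 = 26 in
(D-4)^2 = 26^2 = 676
BF = 676 * 14 / 16 = 592 BF

592


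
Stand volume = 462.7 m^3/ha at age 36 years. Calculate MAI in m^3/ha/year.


Formula: MAI = Total Volume / Stand Age
MAI = 462.7 m^3/ha / 36 years
MAI = 12.85 m^3/ha/year

12.85


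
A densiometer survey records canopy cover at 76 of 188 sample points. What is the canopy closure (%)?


Formula: Canopy closure = covered points / total points * 100
Closure = 76 / 188 * 100
Closure = 0.4043 * 100 = 40.4%

40.4


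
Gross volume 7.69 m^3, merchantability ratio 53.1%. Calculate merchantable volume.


Formula: MV = V_total * (merchantable_pct / 100)
Merchantable fraction = 53.1% / 100 = 0.531
MV = 7.69 m^3 * 0.531 = 4.083 m^3

4.083


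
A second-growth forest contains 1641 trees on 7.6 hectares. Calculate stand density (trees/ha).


Formula: Stand Density = N_trees / Area_ha
Density = 1641 trees / 7.6 ha
Density = 216 trees/ha

216


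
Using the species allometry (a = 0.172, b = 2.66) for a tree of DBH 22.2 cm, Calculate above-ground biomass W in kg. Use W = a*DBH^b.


Formula: W = a * DBH^b  (allometric power law)
DBH^b = 22.2^2.66 = 3813.2819
W = 0.172 * 3813.2819 = 655.9 kg

655.9


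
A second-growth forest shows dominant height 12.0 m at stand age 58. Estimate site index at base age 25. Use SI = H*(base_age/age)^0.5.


Formula: SI = H_dom * (base_age / age)^0.5
Age ratio = 25 / 58 = 0.43103
sqrt(age_ratio) = 0.65653
SI = 12.0 * 0.65653 = 7.9 m

7.9


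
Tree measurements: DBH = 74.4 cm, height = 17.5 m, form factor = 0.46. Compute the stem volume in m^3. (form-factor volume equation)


Formula: V = pi * (DBH/200)^2 * H * ff
Radius = DBH/200 = 74.4/200 = 0.372 m
Radius^2 = 0.372^2 = 0.138384 m^2
V = pi * 0.138384 * 17.5 * 0.46
V = 3.5 m^3

3.5


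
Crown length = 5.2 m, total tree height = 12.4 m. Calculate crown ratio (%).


Formula: Crown Ratio = (Crown Length / Total Height) * 100
CR = (5.2 m / 12.4 m) * 100
CR = 0.4194 * 100 = 41.9%

41.9


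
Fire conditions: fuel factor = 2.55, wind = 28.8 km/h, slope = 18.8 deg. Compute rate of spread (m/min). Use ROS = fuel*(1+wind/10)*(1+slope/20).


Formula: ROS = fuel * (1 + wind/10) * (1 + slope/20)
Wind factor = 1 + 28.8/10 = 3.88
Slope factor = 1 + 18.8/20 = 1.94
ROS = 2.55 * 3.88 * 1.94 = 19.19 m/min

19.19


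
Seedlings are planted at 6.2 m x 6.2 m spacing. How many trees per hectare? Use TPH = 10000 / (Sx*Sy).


Formula: TPH = 10000 m^2/ha / (spacing_x * spacing_y)
Area per tree = 6.2 m * 6.2 m = 38.44 m^2
TPH = 10000 / 38.44 = 260 trees/ha

260


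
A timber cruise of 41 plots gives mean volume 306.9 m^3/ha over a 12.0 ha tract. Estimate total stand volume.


Formula: Total Volume = Mean Volume per ha * Total Area
Total Volume = 306.9 m^3/ha * 12.0 ha
Total Volume = 3683 m^3

3683


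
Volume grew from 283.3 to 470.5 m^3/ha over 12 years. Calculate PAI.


Formula: PAI = (V_T2 - V_T1) / (T2 - T1)
Volume increment = 470.5 - 283.3 = 187.2 m^3/ha
PAI = 187.2 / 12 = 15.6 m^3/ha/year

15.6


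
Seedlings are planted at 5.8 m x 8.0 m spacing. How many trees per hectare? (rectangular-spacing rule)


Formula: TPH = 10000 m^2/ha / (spacing_x * spacing_y)
Area per tree = 5.8 m * 8.0 m = 46.4 m^2
TPH = 10000 / 46.4 = 216 trees/ha

216


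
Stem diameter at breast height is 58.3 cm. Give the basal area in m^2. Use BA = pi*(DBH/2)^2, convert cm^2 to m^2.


Formula: BA = pi * (DBH/2)^2 / 10000  (cm^2 to m^2)
Radius = DBH/2 = 58.3/2 = 29.15 cm
BA = pi * 29.15^2 / 10000
   = 2669.482 cm^2 / 10000
   = 0.2669 m^2

0.2669


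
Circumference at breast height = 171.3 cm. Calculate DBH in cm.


Formula: DBH = C / pi
DBH = 171.3 / pi
pi = 3.14159...
DBH = 54.5 cm

54.5


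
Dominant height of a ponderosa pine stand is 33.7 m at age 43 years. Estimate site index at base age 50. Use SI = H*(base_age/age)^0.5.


Formula: SI = H_dom * (base_age / age)^0.5
Age ratio = 50 / 43 = 1.16279
sqrt(age_ratio) = 1.07833
SI = 33.7 * 1.07833 = 36.3 m

36.3


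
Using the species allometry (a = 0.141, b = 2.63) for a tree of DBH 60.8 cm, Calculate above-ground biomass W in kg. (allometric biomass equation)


Formula: W = a * DBH^b  (allometric power law)
DBH^b = 60.8^2.63 = 49166.174
W = 0.141 * 49166.174 = 6932.4 kg

6932.4


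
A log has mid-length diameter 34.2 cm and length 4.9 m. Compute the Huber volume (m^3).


Huber: V = Am * L,  Am = pi*(Dm/200)^2
Am = pi*(34.2/200)^2 = 0.091863 m^2
V = 0.091863*4.9 = 0.4501 m^3

0.4501


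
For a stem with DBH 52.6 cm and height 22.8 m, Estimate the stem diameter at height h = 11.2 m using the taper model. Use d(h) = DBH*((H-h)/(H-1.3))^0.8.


Taper: d(h) = DBH * ((H - h) / (H - 1.3))^0.8
Numerator = H - h = 22.8 - 11.2 = 11.6 m
Denominator = H - 1.3 = 22.8 - 1.3 = 21.5 m
Ratio = 11.6 / 21.5 = 0.53953
d = 52.6 * 0.53953^0.8 = 32.1 cm

32.1


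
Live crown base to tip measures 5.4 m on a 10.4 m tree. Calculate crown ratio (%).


Formula: Crown Ratio = (Crown Length / Total Height) * 100
CR = (5.4 m / 10.4 m) * 100
CR = 0.5192 * 100 = 51.9%

51.9


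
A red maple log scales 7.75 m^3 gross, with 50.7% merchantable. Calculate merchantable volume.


Formula: MV = V_total * (merchantable_pct / 100)
Merchantable fraction = 50.7% / 100 = 0.507
MV = 7.75 m^3 * 0.507 = 3.929 m^3

3.929


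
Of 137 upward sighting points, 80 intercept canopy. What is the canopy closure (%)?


Formula: Canopy closure = covered points / total points * 100
Closure = 80 / 137 * 100
Closure = 0.5839 * 100 = 58.4%

58.4


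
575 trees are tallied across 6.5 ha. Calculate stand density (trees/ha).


Formula: Stand Density = N_trees / Area_ha
Density = 575 trees / 6.5 ha
Density = 88 trees/ha

88


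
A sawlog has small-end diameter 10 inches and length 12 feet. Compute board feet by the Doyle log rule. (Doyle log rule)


Doyle: BF = (D - 4)^2 * L / 16
Adjusted diameter = 10 - 4 = 6 in
(D-4)^2 = 6^2 = 36
BF = 36 * 12 / 16 = 27 BF

27


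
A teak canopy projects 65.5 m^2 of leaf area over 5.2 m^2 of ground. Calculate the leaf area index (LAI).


Formula: LAI = total leaf area / ground area  (dimensionless)
LAI = 65.5 m^2 / 5.2 m^2
LAI = 12.6

12.6
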